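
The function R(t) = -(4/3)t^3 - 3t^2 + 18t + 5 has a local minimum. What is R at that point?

-40

R'(t) = -4t^2 - 6t + 18 = 0 at t = -3, 3/2.
Second-derivative test with R''(t) = -8t - 6: R''(-3) = 18 > 0 ⇒ local minimum; R''(3/2) = -18 < 0 ⇒ local maximum.
So the local minimum value is R(-3) = -40.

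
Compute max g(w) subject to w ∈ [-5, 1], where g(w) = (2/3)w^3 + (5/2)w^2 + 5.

245/24

g'(w) = 2w^2 + 5w, which vanishes at w = -5/2 and w = 0.
Candidates: g(-5) = -95/6, g(-5/2) = 245/24, g(0) = 5, g(1) = 49/6.
Hence the absolute maximum is 245/24 at w = -5/2.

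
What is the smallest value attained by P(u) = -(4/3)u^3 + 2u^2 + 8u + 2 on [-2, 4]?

-58/3

Differentiating, P'(u) = -4u^2 + 4u + 8; which vanishes at u = -1 and u = 2.
Evaluating at the critical points and endpoints: P(-2) = 14/3; P(-1) = -8/3; P(2) = 46/3; P(4) = -58/3.
The minimum over the interval is -58/3, attained at u = 4.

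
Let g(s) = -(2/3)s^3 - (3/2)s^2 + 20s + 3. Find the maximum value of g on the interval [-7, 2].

g'(s) = -2s^2 - 3s + 20, whose only zero in [-7, 2] is s = -4.
Compare values at every candidate in [-7, 2]: g(-7) = 109/6; g(-4) = -175/3; g(2) = 95/3.
So the maximum is g(2) = 95/3.

95/3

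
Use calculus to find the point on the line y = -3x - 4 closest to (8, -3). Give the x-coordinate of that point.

1/2

Minimize D(x)^2 = (x - 8)^2 + (-3x - 1)^2.
d/dx[D^2] = 2(x - 8) + 2·(-3)·(-3x - 1) = 0 ⇒ x = 1/2.
Then y = -11/2 and the distance is √(125/2) ≈ 7.9057.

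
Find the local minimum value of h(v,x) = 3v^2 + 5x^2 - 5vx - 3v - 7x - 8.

-577/35

∂h/∂v = 6v - 5x - 3 = 0 and ∂h/∂x = -5v + 10x - 7 = 0, so (v, x) = (13/7, 57/35).
The Hessian has h_{vv} = 6, h_{xx} = 10, h_{vx} = -5, giving D = 35 > 0 with h_{vv} > 0, so the point is a local minimum.
h(13/7, 57/35) = -577/35.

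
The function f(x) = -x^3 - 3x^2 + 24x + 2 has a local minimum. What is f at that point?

-78

f'(x) = -3x^2 - 6x + 24. Setting f'(x) = 0 gives x ∈ {-4, 2}.
Since f''(x) = -6x - 6, we get f''(-4) = 18 > 0 ⇒ local minimum; f''(2) = -18 < 0 ⇒ local maximum.
Thus f has its local minimum at x = -4, with value -78.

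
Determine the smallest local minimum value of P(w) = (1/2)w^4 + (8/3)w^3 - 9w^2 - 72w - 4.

-377/2

P'(w) = 2w^3 + 8w^2 - 18w - 72. Setting P'(w) = 0 gives w ∈ {-4, -3, 3}.
Second-derivative test with P''(w) = 6w^2 + 16w - 18: P''(-4) = 14 > 0 ⇒ local minimum; P''(-3) = -12 < 0 ⇒ local maximum; P''(3) = 84 > 0 ⇒ local minimum.
Thus P has its smallest local minimum at w = 3, with value -377/2.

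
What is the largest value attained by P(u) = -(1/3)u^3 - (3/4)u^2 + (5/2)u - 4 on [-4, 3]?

-31/12

The derivative is -u^2 - (3/2)u + 5/2, which vanishes at u = -5/2 and u = 1.
Evaluating at the critical points and endpoints: P(-4) = -14/3; P(-5/2) = -467/48; P(1) = -31/12; P(3) = -49/4.
So the maximum is P(1) = -31/12.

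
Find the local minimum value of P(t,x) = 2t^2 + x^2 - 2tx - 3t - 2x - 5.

-49/4

∂P/∂t = 4t - 2x - 3 = 0 and ∂P/∂x = -2t + 2x - 2 = 0, so (t, x) = (5/2, 7/2).
The Hessian has P_{tt} = 4, P_{xx} = 2, P_{tx} = -2, giving D = 4 > 0 with P_{tt} > 0, so the point is a local minimum.
P(5/2, 7/2) = -49/4.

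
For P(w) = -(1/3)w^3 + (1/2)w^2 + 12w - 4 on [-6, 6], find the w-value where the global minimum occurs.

-3

The derivative is -w^2 + w + 12, which vanishes at w = -3 and w = 4.
Candidates: P(-6) = 14,  P(-3) = -53/2,  P(4) = 92/3,  P(6) = 14.
Hence the absolute minimum is -53/2 at w = -3.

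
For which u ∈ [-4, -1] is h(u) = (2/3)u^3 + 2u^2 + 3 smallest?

-4

The derivative is 2u^2 + 4u, whose only zero in [-4, -1] is u = -2.
Evaluating at the critical points and endpoints: h(-4) = -23/3; h(-2) = 17/3; h(-1) = 13/3.
So the minimum is h(-4) = -23/3.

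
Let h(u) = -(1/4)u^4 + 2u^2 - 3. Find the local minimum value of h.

-3

h'(u) = -u^3 + 4u = 0 at u = -2, 0, 2.
Second-derivative test with h''(u) = -3u^2 + 4: h''(-2) = -8 < 0 ⇒ local maximum; h''(0) = 4 > 0 ⇒ local minimum; h''(2) = -8 < 0 ⇒ local maximum.
Thus h has its local minimum at u = 0, with value -3.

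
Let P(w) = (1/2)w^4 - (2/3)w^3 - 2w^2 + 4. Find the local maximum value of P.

P'(w) = 2w^3 - 2w^2 - 4w = 0 at w = -1, 0, 2.
Since P''(w) = 6w^2 - 4w - 4, we get P''(-1) = 6 > 0 ⇒ local minimum; P''(0) = -4 < 0 ⇒ local maximum; P''(2) = 12 > 0 ⇒ local minimum.
So the local maximum value is P(0) = 4.

4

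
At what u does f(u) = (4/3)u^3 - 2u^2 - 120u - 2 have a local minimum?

f'(u) = 4u^2 - 4u - 120 = 0 at u = -5, 6.
Since f''(u) = 8u - 4, we get f''(-5) = -44 < 0 ⇒ local maximum; f''(6) = 44 > 0 ⇒ local minimum.
The local minimum is f(6) = -506.

6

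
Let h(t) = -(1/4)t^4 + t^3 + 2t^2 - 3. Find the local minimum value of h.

h'(t) = -t^3 + 3t^2 + 4t. Setting h'(t) = 0 gives t ∈ {-1, 0, 4}.
Second-derivative test with h''(t) = -3t^2 + 6t + 4: h''(-1) = -5 < 0 ⇒ local maximum; h''(0) = 4 > 0 ⇒ local minimum; h''(4) = -20 < 0 ⇒ local maximum.
The local minimum is h(0) = -3.

-3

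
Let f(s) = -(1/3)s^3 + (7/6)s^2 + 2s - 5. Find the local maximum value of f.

f'(s) = -s^2 + (7/3)s + 2 = 0 at s = -2/3, 3.
Since f''(s) = -2s + 7/3, we get f''(-2/3) = 11/3 > 0 ⇒ local minimum; f''(3) = -11/3 < 0 ⇒ local maximum.
The local maximum is f(3) = 5/2.

5/2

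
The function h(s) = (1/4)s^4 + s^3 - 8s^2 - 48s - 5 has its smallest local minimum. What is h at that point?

h'(s) = s^3 + 3s^2 - 16s - 48 = 0 at s = -4, -3, 4.
h''(s) = 3s^2 + 6s - 16. h''(-4) = 8 > 0 ⇒ local minimum; h''(-3) = -7 < 0 ⇒ local maximum; h''(4) = 56 > 0 ⇒ local minimum.
Thus h has its smallest local minimum at s = 4, with value -197.

-197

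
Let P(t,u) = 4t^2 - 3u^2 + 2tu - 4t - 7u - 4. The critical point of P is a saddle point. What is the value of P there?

∂P/∂t = 8t + 2u - 4 = 0 and ∂P/∂u = 2t - 6u - 7 = 0, so (t, u) = (19/26, -12/13).
The Hessian has P_{tt} = 8, P_{uu} = -6, P_{tu} = 2, giving D = -52 < 0, so the point is a saddle point.
P(19/26, -12/13) = -29/13.

-29/13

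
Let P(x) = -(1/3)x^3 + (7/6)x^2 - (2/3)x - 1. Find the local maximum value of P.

Critical points: P'(x) = -x^2 + (7/3)x - 2/3 vanishes at x = 1/3, 2.
Second-derivative test with P''(x) = -2x + 7/3: P''(1/3) = 5/3 > 0 ⇒ local minimum; P''(2) = -5/3 < 0 ⇒ local maximum.
So the local maximum value is P(2) = -1/3.

-1/3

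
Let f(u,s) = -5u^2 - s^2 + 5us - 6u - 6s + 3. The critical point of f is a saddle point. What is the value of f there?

-381/5

∂f/∂u = -10u + 5s - 6 = 0 and ∂f/∂s = 5u - 2s - 6 = 0, so (u, s) = (42/5, 18).
The Hessian has f_{uu} = -10, f_{ss} = -2, f_{us} = 5, giving D = -5 < 0, so the point is a saddle point.
f(42/5, 18) = -381/5.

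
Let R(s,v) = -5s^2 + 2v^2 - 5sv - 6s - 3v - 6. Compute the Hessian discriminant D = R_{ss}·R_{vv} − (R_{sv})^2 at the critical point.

∂R/∂s = -10s - 5v - 6 = 0 and ∂R/∂v = -5s + 4v - 3 = 0, so (s, v) = (-3/5, 0).
The Hessian has R_{ss} = -10, R_{vv} = 4, R_{sv} = -5, giving D = -65 < 0, so the point is a saddle point.
D = (-10)·(4) − (-5)^2 = -65.

-65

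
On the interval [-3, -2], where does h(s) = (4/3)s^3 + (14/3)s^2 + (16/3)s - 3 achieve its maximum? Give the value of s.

-2

Differentiating, h'(s) = 4s^2 + (28/3)s + 16/3; which has no zeros in [-3, -2].
Candidates: h(-3) = -13,  h(-2) = -17/3.
Hence the absolute maximum is -17/3 at s = -2.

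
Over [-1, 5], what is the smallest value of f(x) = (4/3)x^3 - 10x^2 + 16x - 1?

Differentiating, f'(x) = 4x^2 - 20x + 16; which vanishes at x = 1 and x = 4.
Evaluating at the critical points and endpoints: f(-1) = -85/3; f(1) = 19/3; f(4) = -35/3; f(5) = -13/3.
So the minimum is f(-1) = -85/3.

-85/3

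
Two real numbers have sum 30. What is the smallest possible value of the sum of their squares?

450

With a + b = 30, a^2 + b^2 = a^2 + (30 − a)^2.
The derivative 2a − 2(30 − a) = 4a − 60 vanishes at a = 15; second derivative 4 > 0, a minimum.
The minimum is 2·(15)^2 = 450.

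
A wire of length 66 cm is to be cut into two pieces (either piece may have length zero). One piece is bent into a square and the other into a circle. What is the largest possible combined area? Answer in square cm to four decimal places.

Let x be the length used for the square. Square side x/4; circle radius (66−x)/(2π).
A(x) = (x/4)² + π·((66−x)/(2π))² = x²/16 + (66−x)²/(4π) for 0 ≤ x ≤ 66. A'(x) = x/8 − (66−x)/(2π) = 0 gives x = 4·66/(π+4) ≈ 36.9665.
A'' > 0, so the interior critical point is a minimum; the maximum is at an endpoint. A(0) = 346.6395 and A(66) = 272.2500, so the largest area is 346.6395.

346.6395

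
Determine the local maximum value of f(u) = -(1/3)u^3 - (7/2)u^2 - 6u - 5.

f'(u) = -u^2 - 7u - 6 = 0 at u = -6, -1.
Second-derivative test with f''(u) = -2u - 7: f''(-6) = 5 > 0 ⇒ local minimum; f''(-1) = -5 < 0 ⇒ local maximum.
So the local maximum value is f(-1) = -13/6.

-13/6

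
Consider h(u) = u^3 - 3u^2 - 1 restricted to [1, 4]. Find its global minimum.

-5

h'(u) = 3u^2 - 6u, whose only zero in [1, 4] is u = 2.
Compare values at every candidate in [1, 4]: h(1) = -3,  h(2) = -5,  h(4) = 15.
So the minimum is h(2) = -5.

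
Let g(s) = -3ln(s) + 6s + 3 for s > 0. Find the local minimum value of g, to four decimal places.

g'(s) = -3/s + 6 = 0 gives s = 1/2.
g''(s) = 3/s², which is positive for s > 0, so this is a local minimum.
g(1/2) = -3·ln(1/2) + 3 + 3 ≈ 8.0794.

8.0794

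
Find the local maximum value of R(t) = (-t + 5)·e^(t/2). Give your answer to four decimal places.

By the product rule, R'(t) = (-(1/2)t + 3/2)·e^(t/2). Since e^(t/2) > 0, the only critical point is t = 3.
R''(3) has the same sign as -1/2 < 0, so this is a local maximum.
R(3) = (2)·e^(3/2) ≈ 8.9634.

8.9634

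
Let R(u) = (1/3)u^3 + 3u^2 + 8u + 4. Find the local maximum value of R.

R'(u) = u^2 + 6u + 8 = 0 at u = -4, -2.
Second-derivative test with R''(u) = 2u + 6: R''(-4) = -2 < 0 ⇒ local maximum; R''(-2) = 2 > 0 ⇒ local minimum.
The local maximum is R(-4) = -4/3.

-4/3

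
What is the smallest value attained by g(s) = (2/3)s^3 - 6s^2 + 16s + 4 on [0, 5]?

The derivative is 2s^2 - 12s + 16, which vanishes at s = 2 and s = 4.
Candidates: g(0) = 4,  g(2) = 52/3,  g(4) = 44/3,  g(5) = 52/3.
So the minimum is g(0) = 4.

4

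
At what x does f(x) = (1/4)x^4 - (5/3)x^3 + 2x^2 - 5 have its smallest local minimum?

f'(x) = x^3 - 5x^2 + 4x. Setting f'(x) = 0 gives x ∈ {0, 1, 4}.
f''(x) = 3x^2 - 10x + 4. f''(0) = 4 > 0 ⇒ local minimum; f''(1) = -3 < 0 ⇒ local maximum; f''(4) = 12 > 0 ⇒ local minimum.
So the smallest local minimum value is f(4) = -47/3.

4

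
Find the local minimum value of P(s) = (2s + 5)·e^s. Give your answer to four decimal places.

By the product rule, P'(s) = (2s + 7)·e^s. Since e^s > 0, the only critical point is s = -7/2.
P''(-7/2) has the same sign as 2 > 0, so this is a local minimum.
P(-7/2) = (-2)·e^(-7/2) ≈ -0.0604.

-0.0604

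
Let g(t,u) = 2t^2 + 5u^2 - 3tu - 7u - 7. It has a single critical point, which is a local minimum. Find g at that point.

∂g/∂t = 4t - 3u = 0 and ∂g/∂u = -3t + 10u - 7 = 0, so (t, u) = (21/31, 28/31).
The Hessian has g_{tt} = 4, g_{uu} = 10, g_{tu} = -3, giving D = 31 > 0 with g_{tt} > 0, so the point is a local minimum.
g(21/31, 28/31) = -315/31.

-315/31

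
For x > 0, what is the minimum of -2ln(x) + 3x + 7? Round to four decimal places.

9.8109

P'(x) = -2/x + 3 = 0 gives x = 2/3.
P''(x) = 2/x², which is positive for x > 0, so this is a local minimum.
P(2/3) = -2·ln(2/3) + 2 + 7 ≈ 9.8109.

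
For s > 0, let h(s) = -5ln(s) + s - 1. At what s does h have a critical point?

h'(s) = -5/s + 1 = 0 gives s = 5.
h''(s) = 5/s², which is positive for s > 0, so this is a local minimum.
h(5) = -5·ln(5) + 5 - 1 ≈ -4.0472.

5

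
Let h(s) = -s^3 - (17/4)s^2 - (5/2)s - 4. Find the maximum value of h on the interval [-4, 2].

Differentiating, h'(s) = -3s^2 - (17/2)s - 5/2; which vanishes at s = -5/2 and s = -1/3.
Candidates: h(-4) = 2,  h(-5/2) = -139/16,  h(-1/3) = -389/108,  h(2) = -34.
So the maximum is h(-4) = 2.

2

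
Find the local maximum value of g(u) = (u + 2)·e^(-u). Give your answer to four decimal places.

2.7183

Differentiating with the product rule gives g'(u) = (-u - 1)·e^(-u). Since e^(-u) > 0, the only critical point is u = -1.
g''(-1) has the same sign as -1 < 0, so this is a local maximum.
g(-1) = (1)·e^(1) ≈ 2.7183.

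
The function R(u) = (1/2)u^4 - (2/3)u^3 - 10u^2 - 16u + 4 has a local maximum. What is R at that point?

Critical points: R'(u) = 2u^3 - 2u^2 - 20u - 16 vanishes at u = -2, -1, 4.
Since R''(u) = 6u^2 - 4u - 20, we get R''(-2) = 12 > 0 ⇒ local minimum; R''(-1) = -10 < 0 ⇒ local maximum; R''(4) = 60 > 0 ⇒ local minimum.
Thus R has its local maximum at u = -1, with value 67/6.

67/6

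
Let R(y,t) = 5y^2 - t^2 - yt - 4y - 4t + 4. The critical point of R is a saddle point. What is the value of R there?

164/21

∂R/∂y = 10y - t - 4 = 0 and ∂R/∂t = -y - 2t - 4 = 0, so (y, t) = (4/21, -44/21).
The Hessian has R_{yy} = 10, R_{tt} = -2, R_{yt} = -1, giving D = -21 < 0, so the point is a saddle point.
R(4/21, -44/21) = 164/21.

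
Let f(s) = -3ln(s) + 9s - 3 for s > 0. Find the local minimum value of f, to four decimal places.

3.2958

f'(s) = -3/s + 9 = 0 gives s = 1/3.
f''(s) = 3/s², which is positive for s > 0, so this is a local minimum.
f(1/3) = -3·ln(1/3) + 3 - 3 ≈ 3.2958.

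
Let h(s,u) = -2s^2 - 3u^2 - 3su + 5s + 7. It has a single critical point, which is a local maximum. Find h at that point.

∂h/∂s = -4s - 3u + 5 = 0 and ∂h/∂u = -3s - 6u = 0, so (s, u) = (2, -1).
The Hessian has h_{ss} = -4, h_{uu} = -6, h_{su} = -3, giving D = 15 > 0 with h_{ss} < 0, so the point is a local maximum.
h(2, -1) = 12.

12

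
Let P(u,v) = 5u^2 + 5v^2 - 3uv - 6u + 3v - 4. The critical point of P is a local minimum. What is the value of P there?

-535/91

∂P/∂u = 10u - 3v - 6 = 0 and ∂P/∂v = -3u + 10v + 3 = 0, so (u, v) = (51/91, -12/91).
The Hessian has P_{uu} = 10, P_{vv} = 10, P_{uv} = -3, giving D = 91 > 0 with P_{uu} > 0, so the point is a local minimum.
P(51/91, -12/91) = -535/91.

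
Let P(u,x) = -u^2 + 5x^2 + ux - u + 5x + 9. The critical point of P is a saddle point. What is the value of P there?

∂P/∂u = -2u + x - 1 = 0 and ∂P/∂x = u + 10x + 5 = 0, so (u, x) = (-5/7, -3/7).
The Hessian has P_{uu} = -2, P_{xx} = 10, P_{ux} = 1, giving D = -21 < 0, so the point is a saddle point.
P(-5/7, -3/7) = 58/7.

58/7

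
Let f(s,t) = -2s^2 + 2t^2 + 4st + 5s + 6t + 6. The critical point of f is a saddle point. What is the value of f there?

25/16

∂f/∂s = -4s + 4t + 5 = 0 and ∂f/∂t = 4s + 4t + 6 = 0, so (s, t) = (-1/8, -11/8).
The Hessian has f_{ss} = -4, f_{tt} = 4, f_{st} = 4, giving D = -32 < 0, so the point is a saddle point.
f(-1/8, -11/8) = 25/16.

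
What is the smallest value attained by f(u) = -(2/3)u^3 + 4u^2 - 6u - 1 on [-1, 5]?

f'(u) = -2u^2 + 8u - 6, which vanishes at u = 1 and u = 3.
Evaluating at the critical points and endpoints: f(-1) = 29/3,  f(1) = -11/3,  f(3) = -1,  f(5) = -43/3.
The minimum over the interval is -43/3, attained at u = 5.

-43/3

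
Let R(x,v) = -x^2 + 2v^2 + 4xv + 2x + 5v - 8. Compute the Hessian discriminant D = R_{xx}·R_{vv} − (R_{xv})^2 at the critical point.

-24

∂R/∂x = -2x + 4v + 2 = 0 and ∂R/∂v = 4x + 4v + 5 = 0, so (x, v) = (-1/2, -3/4).
The Hessian has R_{xx} = -2, R_{vv} = 4, R_{xv} = 4, giving D = -24 < 0, so the point is a saddle point.
D = (-2)·(4) − (4)^2 = -24.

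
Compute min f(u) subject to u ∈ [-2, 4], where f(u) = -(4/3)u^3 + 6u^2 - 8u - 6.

Differentiating, f'(u) = -4u^2 + 12u - 8; which vanishes at u = 1 and u = 2.
Candidates: f(-2) = 134/3, f(1) = -28/3, f(2) = -26/3, f(4) = -82/3.
The minimum over the interval is -82/3, attained at u = 4.

-82/3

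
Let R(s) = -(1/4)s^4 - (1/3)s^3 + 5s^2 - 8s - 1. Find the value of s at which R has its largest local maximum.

-4

Critical points: R'(s) = -s^3 - s^2 + 10s - 8 vanishes at s = -4, 1, 2.
Second-derivative test with R''(s) = -3s^2 - 2s + 10: R''(-4) = -30 < 0 ⇒ local maximum; R''(1) = 5 > 0 ⇒ local minimum; R''(2) = -6 < 0 ⇒ local maximum.
So the largest local maximum value is R(-4) = 205/3.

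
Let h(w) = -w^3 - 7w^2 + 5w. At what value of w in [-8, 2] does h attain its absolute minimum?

-5

h'(w) = -3w^2 - 14w + 5, which vanishes at w = -5 and w = 1/3.
Compare values at every candidate in [-8, 2]: h(-8) = 24,  h(-5) = -75,  h(1/3) = 23/27,  h(2) = -26.
So the minimum is h(-5) = -75.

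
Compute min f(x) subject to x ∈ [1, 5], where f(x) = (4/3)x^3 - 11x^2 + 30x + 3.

70/3

Differentiating, f'(x) = 4x^2 - 22x + 30; which vanishes at x = 5/2 and x = 3.
Candidates: f(1) = 70/3; f(5/2) = 361/12; f(3) = 30; f(5) = 134/3.
So the minimum is f(1) = 70/3.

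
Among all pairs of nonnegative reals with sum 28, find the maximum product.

196

With x + y = 28, the product is P(x) = x(28 − x).
P'(x) = 28 − 2x = 0 gives x = 14; P'' = −2 < 0, so this is the maximum.
P = 14·14 = 196.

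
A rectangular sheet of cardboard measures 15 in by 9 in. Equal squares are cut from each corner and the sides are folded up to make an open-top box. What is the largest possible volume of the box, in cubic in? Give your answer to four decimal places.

110.8191

With cut size x, the volume is V(x) = x(15 − 2x)(9 − 2x) for 0 < x < 4.5.
V'(x) = 12x^2 − 96x + 135. Setting V'(x) = 0 gives x ≈ 1.8206 (the root in (0, 4.5)).
V''(x) = 24x − 96 is negative there, so this is the maximum; V ≈ 110.8191.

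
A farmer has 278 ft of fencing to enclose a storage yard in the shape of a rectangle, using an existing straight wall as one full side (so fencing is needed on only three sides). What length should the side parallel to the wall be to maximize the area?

139

Let the sides perpendicular to the wall have length x and the parallel side y, so 2x + y = 278 and the area is A = xy = x(278 − 2x).
A'(x) = 278 − 4x = 0 gives x = 139/2, and A''(x) = −4 < 0 confirms a maximum.
Then y = 278 − 2·139/2 = 139 and A = 19321/2.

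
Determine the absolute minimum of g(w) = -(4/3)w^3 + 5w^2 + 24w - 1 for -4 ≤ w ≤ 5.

Differentiating, g'(w) = -4w^2 + 10w + 24; which vanishes at w = -3/2 and w = 4.
Compare values at every candidate in [-4, 5]: g(-4) = 205/3, g(-3/2) = -85/4, g(4) = 269/3, g(5) = 232/3.
Hence the absolute minimum is -85/4 at w = -3/2.

-85/4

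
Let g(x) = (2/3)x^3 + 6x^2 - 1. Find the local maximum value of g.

g'(x) = 2x^2 + 12x. Setting g'(x) = 0 gives x ∈ {-6, 0}.
Second-derivative test with g''(x) = 4x + 12: g''(-6) = -12 < 0 ⇒ local maximum; g''(0) = 12 > 0 ⇒ local minimum.
Thus g has its local maximum at x = -6, with value 71.

71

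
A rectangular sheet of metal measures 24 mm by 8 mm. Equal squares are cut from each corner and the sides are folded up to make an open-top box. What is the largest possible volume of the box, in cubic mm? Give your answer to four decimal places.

161.5694

With cut size x, the volume is V(x) = x(24 − 2x)(8 − 2x) for 0 < x < 4.
V'(x) = 12x^2 − 128x + 192. Setting V'(x) = 0 gives x ≈ 1.8057 (the root in (0, 4)).
V''(x) = 24x − 128 is negative there, so this is the maximum; V ≈ 161.5694.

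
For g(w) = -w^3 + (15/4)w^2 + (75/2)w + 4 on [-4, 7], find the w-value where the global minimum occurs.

-5/2

The derivative is -3w^2 + (15/2)w + 75/2, which vanishes at w = -5/2 and w = 5.
Compare values at every candidate in [-4, 7]: g(-4) = -22, g(-5/2) = -811/16, g(5) = 641/4, g(7) = 429/4.
The minimum over the interval is -811/16, attained at w = -5/2.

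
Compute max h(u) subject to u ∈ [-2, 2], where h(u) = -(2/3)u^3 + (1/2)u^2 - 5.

Differentiating, h'(u) = -2u^2 + u; which vanishes at u = 0 and u = 1/2.
Evaluating at the critical points and endpoints: h(-2) = 7/3,  h(0) = -5,  h(1/2) = -119/24,  h(2) = -25/3.
So the maximum is h(-2) = 7/3.

7/3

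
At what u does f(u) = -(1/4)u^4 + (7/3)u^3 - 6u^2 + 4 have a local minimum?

3

f'(u) = -u^3 + 7u^2 - 12u = 0 at u = 0, 3, 4.
Since f''(u) = -3u^2 + 14u - 12, we get f''(0) = -12 < 0 ⇒ local maximum; f''(3) = 3 > 0 ⇒ local minimum; f''(4) = -4 < 0 ⇒ local maximum.
The local minimum is f(3) = -29/4.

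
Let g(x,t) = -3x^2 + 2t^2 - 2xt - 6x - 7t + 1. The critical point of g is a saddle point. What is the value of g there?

37/28

∂g/∂x = -6x - 2t - 6 = 0 and ∂g/∂t = -2x + 4t - 7 = 0, so (x, t) = (-19/14, 15/14).
The Hessian has g_{xx} = -6, g_{tt} = 4, g_{xt} = -2, giving D = -28 < 0, so the point is a saddle point.
g(-19/14, 15/14) = 37/28.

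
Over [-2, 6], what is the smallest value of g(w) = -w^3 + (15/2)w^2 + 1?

1

Differentiating, g'(w) = -3w^2 + 15w; which vanishes at w = 0 and w = 5.
Evaluating at the critical points and endpoints: g(-2) = 39, g(0) = 1, g(5) = 127/2, g(6) = 55.
So the minimum is g(0) = 1.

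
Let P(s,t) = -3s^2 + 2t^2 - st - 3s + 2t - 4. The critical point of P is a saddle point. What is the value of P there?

∂P/∂s = -6s - t - 3 = 0 and ∂P/∂t = -s + 4t + 2 = 0, so (s, t) = (-2/5, -3/5).
The Hessian has P_{ss} = -6, P_{tt} = 4, P_{st} = -1, giving D = -25 < 0, so the point is a saddle point.
P(-2/5, -3/5) = -4.

-4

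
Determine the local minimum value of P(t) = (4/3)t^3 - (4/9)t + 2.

P'(t) = 4t^2 - 4/9. Setting P'(t) = 0 gives t ∈ {-1/3, 1/3}.
Since P''(t) = 8t, we get P''(-1/3) = -8/3 < 0 ⇒ local maximum; P''(1/3) = 8/3 > 0 ⇒ local minimum.
The local minimum is P(1/3) = 154/81.

154/81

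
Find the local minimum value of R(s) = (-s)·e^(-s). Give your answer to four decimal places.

R'(s) = (-1)·e^(-s) + (-s)·(-1)·e^(-s) = (s - 1)·e^(-s). Since e^(-s) > 0, the only critical point is s = 1.
R''(1) has the same sign as 1 > 0, so this is a local minimum.
R(1) = (-1)·e^(-1) ≈ -0.3679.

-0.3679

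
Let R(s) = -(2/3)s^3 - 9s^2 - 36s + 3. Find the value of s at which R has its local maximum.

R'(s) = -2s^2 - 18s - 36. Setting R'(s) = 0 gives s ∈ {-6, -3}.
Second-derivative test with R''(s) = -4s - 18: R''(-6) = 6 > 0 ⇒ local minimum; R''(-3) = -6 < 0 ⇒ local maximum.
So the local maximum value is R(-3) = 48.

-3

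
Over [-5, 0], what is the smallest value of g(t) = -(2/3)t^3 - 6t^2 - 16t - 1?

-1

Differentiating, g'(t) = -2t^2 - 12t - 16; which vanishes at t = -4 and t = -2.
Compare values at every candidate in [-5, 0]: g(-5) = 37/3,  g(-4) = 29/3,  g(-2) = 37/3,  g(0) = -1.
So the minimum is g(0) = -1.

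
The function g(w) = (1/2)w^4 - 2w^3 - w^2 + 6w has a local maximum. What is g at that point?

Critical points: g'(w) = 2w^3 - 6w^2 - 2w + 6 vanishes at w = -1, 1, 3.
Second-derivative test with g''(w) = 6w^2 - 12w - 2: g''(-1) = 16 > 0 ⇒ local minimum; g''(1) = -8 < 0 ⇒ local maximum; g''(3) = 16 > 0 ⇒ local minimum.
Thus g has its local maximum at w = 1, with value 7/2.

7/2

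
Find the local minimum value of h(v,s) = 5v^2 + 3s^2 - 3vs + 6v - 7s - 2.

∂h/∂v = 10v - 3s + 6 = 0 and ∂h/∂s = -3v + 6s - 7 = 0, so (v, s) = (-5/17, 52/51).
The Hessian has h_{vv} = 10, h_{ss} = 6, h_{vs} = -3, giving D = 51 > 0 with h_{vv} > 0, so the point is a local minimum.
h(-5/17, 52/51) = -329/51.

-329/51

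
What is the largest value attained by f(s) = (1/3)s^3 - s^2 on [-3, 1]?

0

Differentiating, f'(s) = s^2 - 2s; whose only zero in [-3, 1] is s = 0.
Candidates: f(-3) = -18, f(0) = 0, f(1) = -2/3.
The maximum over the interval is 0, attained at s = 0.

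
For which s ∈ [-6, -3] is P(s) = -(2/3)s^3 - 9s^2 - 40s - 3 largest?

The derivative is -2s^2 - 18s - 40, which vanishes at s = -5 and s = -4.
Compare values at every candidate in [-6, -3]: P(-6) = 57,  P(-5) = 166/3,  P(-4) = 167/3,  P(-3) = 54.
Hence the absolute maximum is 57 at s = -6.

-6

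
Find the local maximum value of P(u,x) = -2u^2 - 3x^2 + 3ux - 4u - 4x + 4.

∂P/∂u = -4u + 3x - 4 = 0 and ∂P/∂x = 3u - 6x - 4 = 0, so (u, x) = (-12/5, -28/15).
The Hessian has P_{uu} = -4, P_{xx} = -6, P_{ux} = 3, giving D = 15 > 0 with P_{uu} < 0, so the point is a local maximum.
P(-12/5, -28/15) = 188/15.

188/15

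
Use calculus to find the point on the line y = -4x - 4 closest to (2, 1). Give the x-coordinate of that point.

-18/17

Minimize D(x)^2 = (x - 2)^2 + (-4x - 5)^2.
d/dx[D^2] = 2(x - 2) + 2·(-4)·(-4x - 5) = 0 ⇒ x = -18/17.
Then y = 4/17 and the distance is √(169/17) ≈ 3.1530.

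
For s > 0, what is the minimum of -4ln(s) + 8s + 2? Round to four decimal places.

8.7726

P'(s) = -4/s + 8 = 0 gives s = 1/2.
P''(s) = 4/s², which is positive for s > 0, so this is a local minimum.
P(1/2) = -4·ln(1/2) + 4 + 2 ≈ 8.7726.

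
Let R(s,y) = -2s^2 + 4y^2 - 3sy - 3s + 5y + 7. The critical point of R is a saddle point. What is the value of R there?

228/41

∂R/∂s = -4s - 3y - 3 = 0 and ∂R/∂y = -3s + 8y + 5 = 0, so (s, y) = (-9/41, -29/41).
The Hessian has R_{ss} = -4, R_{yy} = 8, R_{sy} = -3, giving D = -41 < 0, so the point is a saddle point.
R(-9/41, -29/41) = 228/41.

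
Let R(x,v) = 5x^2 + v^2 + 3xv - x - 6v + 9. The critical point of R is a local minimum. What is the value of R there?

∂R/∂x = 10x + 3v - 1 = 0 and ∂R/∂v = 3x + 2v - 6 = 0, so (x, v) = (-16/11, 57/11).
The Hessian has R_{xx} = 10, R_{vv} = 2, R_{xv} = 3, giving D = 11 > 0 with R_{xx} > 0, so the point is a local minimum.
R(-16/11, 57/11) = -64/11.

-64/11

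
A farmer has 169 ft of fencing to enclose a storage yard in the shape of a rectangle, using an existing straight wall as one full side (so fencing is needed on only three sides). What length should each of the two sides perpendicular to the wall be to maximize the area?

169/4

Let the sides perpendicular to the wall have length x and the parallel side y, so 2x + y = 169 and the area is A = xy = x(169 − 2x).
A'(x) = 169 − 4x = 0 gives x = 169/4, and A''(x) = −4 < 0 confirms a maximum.
Then y = 169 − 2·169/4 = 169/2 and A = 28561/8.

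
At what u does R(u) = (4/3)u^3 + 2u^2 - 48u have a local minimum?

3

R'(u) = 4u^2 + 4u - 48 = 0 at u = -4, 3.
R''(u) = 8u + 4. R''(-4) = -28 < 0 ⇒ local maximum; R''(3) = 28 > 0 ⇒ local minimum.
So the local minimum value is R(3) = -90.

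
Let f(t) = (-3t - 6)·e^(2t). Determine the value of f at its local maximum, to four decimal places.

0.0101

By the product rule, f'(t) = (-6t - 15)·e^(2t). Since e^(2t) > 0, the only critical point is t = -5/2.
f''(-5/2) has the same sign as -6 < 0, so this is a local maximum.
f(-5/2) = (3/2)·e^(-5) ≈ 0.0101.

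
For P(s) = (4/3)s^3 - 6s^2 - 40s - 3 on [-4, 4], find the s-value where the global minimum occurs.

4

Differentiating, P'(s) = 4s^2 - 12s - 40; whose only zero in [-4, 4] is s = -2.
Candidates: P(-4) = -73/3; P(-2) = 127/3; P(4) = -521/3.
The minimum over the interval is -521/3, attained at s = 4.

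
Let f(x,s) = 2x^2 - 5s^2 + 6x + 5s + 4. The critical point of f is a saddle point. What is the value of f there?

3/4

∂f/∂x = 4x + 6 = 0 and ∂f/∂s = -10s + 5 = 0, so (x, s) = (-3/2, 1/2).
The Hessian has f_{xx} = 4, f_{ss} = -10, f_{xs} = 0, giving D = -40 < 0, so the point is a saddle point.
f(-3/2, 1/2) = 3/4.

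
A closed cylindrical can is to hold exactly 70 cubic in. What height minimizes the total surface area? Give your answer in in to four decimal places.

With radius r and height h, πr²h = 70 so h = 70/(πr²), and S(r) = 2πr² + 2πrh = 2πr² + 2·70/r.
S'(r) = 4πr − 2·70/r² = 0 ⇒ r³ = 70/(2π), so r ≈ 2.2334 and h = 2r ≈ 4.4669.
S''(r) = 4π + 4·70/r³ > 0, so this is the minimum; S ≈ 94.0257.

4.4669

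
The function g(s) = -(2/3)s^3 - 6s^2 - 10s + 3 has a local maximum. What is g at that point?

23/3

Critical points: g'(s) = -2s^2 - 12s - 10 vanishes at s = -5, -1.
Since g''(s) = -4s - 12, we get g''(-5) = 8 > 0 ⇒ local minimum; g''(-1) = -8 < 0 ⇒ local maximum.
So the local maximum value is g(-1) = 23/3.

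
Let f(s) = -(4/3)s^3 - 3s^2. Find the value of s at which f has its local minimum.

-3/2

Critical points: f'(s) = -4s^2 - 6s vanishes at s = -3/2, 0.
Second-derivative test with f''(s) = -8s - 6: f''(-3/2) = 6 > 0 ⇒ local minimum; f''(0) = -6 < 0 ⇒ local maximum.
So the local minimum value is f(-3/2) = -9/4.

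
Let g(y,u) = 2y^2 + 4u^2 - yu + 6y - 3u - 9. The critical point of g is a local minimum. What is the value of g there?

-423/31

∂g/∂y = 4y - u + 6 = 0 and ∂g/∂u = -y + 8u - 3 = 0, so (y, u) = (-45/31, 6/31).
The Hessian has g_{yy} = 4, g_{uu} = 8, g_{yu} = -1, giving D = 31 > 0 with g_{yy} > 0, so the point is a local minimum.
g(-45/31, 6/31) = -423/31.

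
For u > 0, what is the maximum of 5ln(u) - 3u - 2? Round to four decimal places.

-4.4459

P'(u) = 5/u − 3 = 0 gives u = 5/3.
P''(u) = -5/u², which is negative for u > 0, so this is a local maximum.
P(5/3) = 5·ln(5/3) - 5 - 2 ≈ -4.4459.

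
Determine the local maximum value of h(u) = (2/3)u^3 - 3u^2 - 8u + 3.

Critical points: h'(u) = 2u^2 - 6u - 8 vanishes at u = -1, 4.
Since h''(u) = 4u - 6, we get h''(-1) = -10 < 0 ⇒ local maximum; h''(4) = 10 > 0 ⇒ local minimum.
So the local maximum value is h(-1) = 22/3.

22/3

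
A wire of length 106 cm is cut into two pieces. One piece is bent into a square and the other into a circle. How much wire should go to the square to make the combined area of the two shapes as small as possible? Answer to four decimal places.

Let x be the length used for the square. Square side x/4; circle radius (106−x)/(2π).
A(x) = (x/4)² + π·((106−x)/(2π))² = x²/16 + (106−x)²/(4π) for 0 ≤ x ≤ 106. A'(x) = x/8 − (106−x)/(2π) = 0 gives x = 4·106/(π+4) ≈ 59.3705.
A'' = 1/8 + 1/(2π) > 0, so this gives the minimum combined area; x ≈ 59.3705 cm to the square.

59.3705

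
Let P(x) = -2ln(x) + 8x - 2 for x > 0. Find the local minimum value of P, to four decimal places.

2.7726

P'(x) = -2/x + 8 = 0 gives x = 1/4.
P''(x) = 2/x², which is positive for x > 0, so this is a local minimum.
P(1/4) = -2·ln(1/4) + 2 - 2 ≈ 2.7726.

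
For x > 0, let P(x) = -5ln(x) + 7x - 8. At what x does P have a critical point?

5/7

P'(x) = -5/x + 7 = 0 gives x = 5/7.
P''(x) = 5/x², which is positive for x > 0, so this is a local minimum.
P(5/7) = -5·ln(5/7) + 5 - 8 ≈ -1.3176.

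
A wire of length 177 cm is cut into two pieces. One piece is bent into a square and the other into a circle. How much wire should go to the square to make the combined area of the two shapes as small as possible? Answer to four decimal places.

99.1376

Let x be the length used for the square. Square side x/4; circle radius (177−x)/(2π).
A(x) = (x/4)² + π·((177−x)/(2π))² = x²/16 + (177−x)²/(4π) for 0 ≤ x ≤ 177. A'(x) = x/8 − (177−x)/(2π) = 0 gives x = 4·177/(π+4) ≈ 99.1376.
A'' = 1/8 + 1/(2π) > 0, so this gives the minimum combined area; x ≈ 99.1376 cm to the square.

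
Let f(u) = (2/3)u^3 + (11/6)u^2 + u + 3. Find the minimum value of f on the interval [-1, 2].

461/162

Differentiating, f'(u) = 2u^2 + (11/3)u + 1; whose only zero in [-1, 2] is u = -1/3.
Candidates: f(-1) = 19/6; f(-1/3) = 461/162; f(2) = 53/3.
The minimum over the interval is 461/162, attained at u = -1/3.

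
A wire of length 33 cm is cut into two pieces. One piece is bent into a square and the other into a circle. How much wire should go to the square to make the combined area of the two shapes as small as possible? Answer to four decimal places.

Let x be the length used for the square. Square side x/4; circle radius (33−x)/(2π).
A(x) = (x/4)² + π·((33−x)/(2π))² = x²/16 + (33−x)²/(4π) for 0 ≤ x ≤ 33. A'(x) = x/8 − (33−x)/(2π) = 0 gives x = 4·33/(π+4) ≈ 18.4833.
A'' = 1/8 + 1/(2π) > 0, so this gives the minimum combined area; x ≈ 18.4833 cm to the square.

18.4833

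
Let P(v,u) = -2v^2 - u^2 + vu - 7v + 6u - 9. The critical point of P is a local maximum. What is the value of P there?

16/7

∂P/∂v = -4v + u - 7 = 0 and ∂P/∂u = v - 2u + 6 = 0, so (v, u) = (-8/7, 17/7).
The Hessian has P_{vv} = -4, P_{uu} = -2, P_{vu} = 1, giving D = 7 > 0 with P_{vv} < 0, so the point is a local maximum.
P(-8/7, 17/7) = 16/7.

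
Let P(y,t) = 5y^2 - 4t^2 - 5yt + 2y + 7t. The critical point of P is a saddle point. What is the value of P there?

299/105

∂P/∂y = 10y - 5t + 2 = 0 and ∂P/∂t = -5y - 8t + 7 = 0, so (y, t) = (19/105, 16/21).
The Hessian has P_{yy} = 10, P_{tt} = -8, P_{yt} = -5, giving D = -105 < 0, so the point is a saddle point.
P(19/105, 16/21) = 299/105.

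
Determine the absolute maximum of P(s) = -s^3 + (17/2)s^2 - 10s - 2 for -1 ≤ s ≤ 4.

Differentiating, P'(s) = -3s^2 + 17s - 10; whose only zero in [-1, 4] is s = 2/3.
Evaluating at the critical points and endpoints: P(-1) = 35/2; P(2/3) = -140/27; P(4) = 30.
Hence the absolute maximum is 30 at s = 4.

30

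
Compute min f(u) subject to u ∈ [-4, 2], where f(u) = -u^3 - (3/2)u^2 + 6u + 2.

Differentiating, f'(u) = -3u^2 - 3u + 6; which vanishes at u = -2 and u = 1.
Candidates: f(-4) = 18; f(-2) = -8; f(1) = 11/2; f(2) = 0.
Hence the absolute minimum is -8 at u = -2.

-8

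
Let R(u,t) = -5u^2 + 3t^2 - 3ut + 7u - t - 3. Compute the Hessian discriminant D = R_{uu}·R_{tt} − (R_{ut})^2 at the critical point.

∂R/∂u = -10u - 3t + 7 = 0 and ∂R/∂t = -3u + 6t - 1 = 0, so (u, t) = (13/23, 31/69).
The Hessian has R_{uu} = -10, R_{tt} = 6, R_{ut} = -3, giving D = -69 < 0, so the point is a saddle point.
D = (-10)·(6) − (-3)^2 = -69.

-69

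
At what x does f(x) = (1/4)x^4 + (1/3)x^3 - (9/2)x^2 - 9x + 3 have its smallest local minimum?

f'(x) = x^3 + x^2 - 9x - 9 = 0 at x = -3, -1, 3.
f''(x) = 3x^2 + 2x - 9. f''(-3) = 12 > 0 ⇒ local minimum; f''(-1) = -8 < 0 ⇒ local maximum; f''(3) = 24 > 0 ⇒ local minimum.
Thus f has its smallest local minimum at x = 3, with value -141/4.

3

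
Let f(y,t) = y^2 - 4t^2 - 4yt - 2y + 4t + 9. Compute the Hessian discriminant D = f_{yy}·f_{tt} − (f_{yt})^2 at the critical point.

∂f/∂y = 2y - 4t - 2 = 0 and ∂f/∂t = -4y - 8t + 4 = 0, so (y, t) = (1, 0).
The Hessian has f_{yy} = 2, f_{tt} = -8, f_{yt} = -4, giving D = -32 < 0, so the point is a saddle point.
D = (2)·(-8) − (-4)^2 = -32.

-32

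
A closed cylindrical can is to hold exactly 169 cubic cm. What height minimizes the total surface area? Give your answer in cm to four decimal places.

With radius r and height h, πr²h = 169 so h = 169/(πr²), and S(r) = 2πr² + 2πrh = 2πr² + 2·169/r.
S'(r) = 4πr − 2·169/r² = 0 ⇒ r³ = 169/(2π), so r ≈ 2.9962 and h = 2r ≈ 5.9924.
S''(r) = 4π + 4·169/r³ > 0, so this is the minimum; S ≈ 169.2151.

5.9924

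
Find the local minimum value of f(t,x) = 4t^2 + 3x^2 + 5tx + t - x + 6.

∂f/∂t = 8t + 5x + 1 = 0 and ∂f/∂x = 5t + 6x - 1 = 0, so (t, x) = (-11/23, 13/23).
The Hessian has f_{tt} = 8, f_{xx} = 6, f_{tx} = 5, giving D = 23 > 0 with f_{tt} > 0, so the point is a local minimum.
f(-11/23, 13/23) = 126/23.

126/23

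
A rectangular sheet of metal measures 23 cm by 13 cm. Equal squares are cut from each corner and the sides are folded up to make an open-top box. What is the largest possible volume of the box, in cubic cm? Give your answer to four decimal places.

With cut size x, the volume is V(x) = x(23 − 2x)(13 − 2x) for 0 < x < 6.5.
V'(x) = 12x^2 − 144x + 299. Setting V'(x) = 0 gives x ≈ 2.6708 (the root in (0, 6.5)).
V''(x) = 24x − 144 is negative there, so this is the maximum; V ≈ 361.1859.

361.1859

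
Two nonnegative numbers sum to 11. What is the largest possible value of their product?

With x + y = 11, the product is P(x) = x(11 − x).
P'(x) = 11 − 2x = 0 gives x = 11/2; P'' = −2 < 0, so this is the maximum.
P = 11/2·11/2 = 121/4.

121/4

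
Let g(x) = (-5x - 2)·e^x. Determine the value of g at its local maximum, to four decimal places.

Differentiating with the product rule gives g'(x) = (-5x - 7)·e^x. Since e^x > 0, the only critical point is x = -7/5.
g''(-7/5) has the same sign as -5 < 0, so this is a local maximum.
g(-7/5) = (5)·e^(-7/5) ≈ 1.2330.

1.2330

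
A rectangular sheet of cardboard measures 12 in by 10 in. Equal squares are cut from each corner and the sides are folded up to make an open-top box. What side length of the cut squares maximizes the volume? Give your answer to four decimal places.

1.8107

With cut size x, the volume is V(x) = x(12 − 2x)(10 − 2x) for 0 < x < 5.
V'(x) = 12x^2 − 88x + 120. Setting V'(x) = 0 gives x ≈ 1.8107 (the root in (0, 5)).
V''(x) = 24x − 88 is negative there, so this is the maximum; V ≈ 96.7706.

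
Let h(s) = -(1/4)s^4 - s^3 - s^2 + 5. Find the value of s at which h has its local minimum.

h'(s) = -s^3 - 3s^2 - 2s = 0 at s = -2, -1, 0.
Since h''(s) = -3s^2 - 6s - 2, we get h''(-2) = -2 < 0 ⇒ local maximum; h''(-1) = 1 > 0 ⇒ local minimum; h''(0) = -2 < 0 ⇒ local maximum.
So the local minimum value is h(-1) = 19/4.

-1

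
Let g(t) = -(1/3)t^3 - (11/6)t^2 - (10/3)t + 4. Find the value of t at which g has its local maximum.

g'(t) = -t^2 - (11/3)t - 10/3 = 0 at t = -2, -5/3.
g''(t) = -2t - 11/3. g''(-2) = 1/3 > 0 ⇒ local minimum; g''(-5/3) = -1/3 < 0 ⇒ local maximum.
So the local maximum value is g(-5/3) = 973/162.

-5/3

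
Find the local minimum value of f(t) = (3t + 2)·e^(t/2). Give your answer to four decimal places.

f'(t) = 3·e^(t/2) + (3t + 2)·(1/2)·e^(t/2) = ((3/2)t + 4)·e^(t/2). Since e^(t/2) > 0, the only critical point is t = -8/3.
f''(-8/3) has the same sign as 3/2 > 0, so this is a local minimum.
f(-8/3) = (-6)·e^(-4/3) ≈ -1.5816.

-1.5816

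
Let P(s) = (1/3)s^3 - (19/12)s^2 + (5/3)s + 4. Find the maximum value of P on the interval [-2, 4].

Differentiating, P'(s) = s^2 - (19/6)s + 5/3; which vanishes at s = 2/3 and s = 5/2.
Compare values at every candidate in [-2, 4]: P(-2) = -25/3,  P(2/3) = 365/81,  P(5/2) = 167/48,  P(4) = 20/3.
So the maximum is P(4) = 20/3.

20/3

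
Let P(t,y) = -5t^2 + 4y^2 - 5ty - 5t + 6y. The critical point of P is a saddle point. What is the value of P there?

∂P/∂t = -10t - 5y - 5 = 0 and ∂P/∂y = -5t + 8y + 6 = 0, so (t, y) = (-2/21, -17/21).
The Hessian has P_{tt} = -10, P_{yy} = 8, P_{ty} = -5, giving D = -105 < 0, so the point is a saddle point.
P(-2/21, -17/21) = -46/21.

-46/21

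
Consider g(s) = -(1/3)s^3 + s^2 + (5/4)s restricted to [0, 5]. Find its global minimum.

g'(s) = -s^2 + 2s + 5/4, whose only zero in [0, 5] is s = 5/2.
Candidates: g(0) = 0; g(5/2) = 25/6; g(5) = -125/12.
The minimum over the interval is -125/12, attained at s = 5.

-125/12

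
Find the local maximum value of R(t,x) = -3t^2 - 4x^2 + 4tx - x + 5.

∂R/∂t = -6t + 4x = 0 and ∂R/∂x = 4t - 8x - 1 = 0, so (t, x) = (-1/8, -3/16).
The Hessian has R_{tt} = -6, R_{xx} = -8, R_{tx} = 4, giving D = 32 > 0 with R_{tt} < 0, so the point is a local maximum.
R(-1/8, -3/16) = 163/32.

163/32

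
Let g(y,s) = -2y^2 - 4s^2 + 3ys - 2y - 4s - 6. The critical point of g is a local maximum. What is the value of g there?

∂g/∂y = -4y + 3s - 2 = 0 and ∂g/∂s = 3y - 8s - 4 = 0, so (y, s) = (-28/23, -22/23).
The Hessian has g_{yy} = -4, g_{ss} = -8, g_{ys} = 3, giving D = 23 > 0 with g_{yy} < 0, so the point is a local maximum.
g(-28/23, -22/23) = -66/23.

-66/23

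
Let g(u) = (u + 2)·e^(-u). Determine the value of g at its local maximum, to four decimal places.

2.7183

By the product rule, g'(u) = (-u - 1)·e^(-u). Since e^(-u) > 0, the only critical point is u = -1.
g''(-1) has the same sign as -1 < 0, so this is a local maximum.
g(-1) = (1)·e^(1) ≈ 2.7183.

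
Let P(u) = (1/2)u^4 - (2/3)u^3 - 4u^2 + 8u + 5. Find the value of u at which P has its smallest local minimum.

P'(u) = 2u^3 - 2u^2 - 8u + 8. Setting P'(u) = 0 gives u ∈ {-2, 1, 2}.
Second-derivative test with P''(u) = 6u^2 - 4u - 8: P''(-2) = 24 > 0 ⇒ local minimum; P''(1) = -6 < 0 ⇒ local maximum; P''(2) = 8 > 0 ⇒ local minimum.
The smallest local minimum is P(-2) = -41/3.

-2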